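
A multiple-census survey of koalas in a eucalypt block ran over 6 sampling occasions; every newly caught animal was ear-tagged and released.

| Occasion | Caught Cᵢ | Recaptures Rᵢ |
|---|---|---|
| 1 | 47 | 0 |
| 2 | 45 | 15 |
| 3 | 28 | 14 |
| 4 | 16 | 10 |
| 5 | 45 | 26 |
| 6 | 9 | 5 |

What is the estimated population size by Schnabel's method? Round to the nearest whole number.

N ≈ 159

Marked at large before each occasion: Mᵢ = Σⱼ<ᵢ (Cⱼ − Rⱼ) → M1=0, M2=47, M3=77, M4=91, M5=97, M6=116
Σ MᵢCᵢ = 0·47 + 47·45 + 77·28 + 91·16 + 97·45 + 116·9 = 0 + 2115 + 2156 + 1456 + 4365 + 1044 = 11136
Σ Rᵢ = 0 + 15 + 14 + 10 + 26 + 5 = 70
N̂ = 11136 / 70 ≈ 159.1 → 159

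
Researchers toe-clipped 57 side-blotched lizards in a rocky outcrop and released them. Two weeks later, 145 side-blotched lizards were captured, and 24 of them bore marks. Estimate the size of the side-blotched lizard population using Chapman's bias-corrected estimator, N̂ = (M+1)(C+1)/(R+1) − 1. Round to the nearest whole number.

N ≈ 338

N̂ = (57+1)(145+1)/(24+1) − 1 = 58·146/25 − 1
= 8468/25 − 1 ≈ 338.7 − 1 ≈ 337.7 → 338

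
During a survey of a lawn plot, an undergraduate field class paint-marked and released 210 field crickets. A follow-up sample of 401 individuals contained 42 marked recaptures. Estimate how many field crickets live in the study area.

N = (210 × 401) / 42 = 84210 / 42 = 2005

N = 2005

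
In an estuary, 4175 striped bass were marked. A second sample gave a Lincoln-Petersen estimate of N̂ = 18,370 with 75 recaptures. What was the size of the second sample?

From N = M·C/R: C = N·R / M = 18370·75 / 4175 = 1377750 / 4175 = 330.

C = 330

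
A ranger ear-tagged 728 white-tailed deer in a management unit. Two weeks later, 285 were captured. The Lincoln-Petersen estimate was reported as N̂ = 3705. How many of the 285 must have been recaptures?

From N = M·C/R: R = M·C / N = 728·285 / 3705 = 207480 / 3705 = 56.

R = 56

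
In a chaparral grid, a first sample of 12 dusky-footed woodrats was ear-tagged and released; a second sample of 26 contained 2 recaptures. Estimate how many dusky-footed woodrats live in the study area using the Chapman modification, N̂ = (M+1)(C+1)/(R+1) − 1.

N = 116

N̂ = (12+1)(26+1)/(2+1) − 1 = 13·27/3 − 1
= 351/3 − 1 = 117 − 1 = 116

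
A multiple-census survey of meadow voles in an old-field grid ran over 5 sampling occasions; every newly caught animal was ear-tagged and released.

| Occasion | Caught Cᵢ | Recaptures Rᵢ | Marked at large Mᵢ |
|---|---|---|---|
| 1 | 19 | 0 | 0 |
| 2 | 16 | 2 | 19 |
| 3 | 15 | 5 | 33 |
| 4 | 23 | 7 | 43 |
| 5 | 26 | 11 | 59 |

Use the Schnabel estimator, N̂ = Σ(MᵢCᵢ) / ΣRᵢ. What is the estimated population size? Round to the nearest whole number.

N ≈ 133

Σ MᵢCᵢ = 0·19 + 19·16 + 33·15 + 43·23 + 59·26 = 0 + 304 + 495 + 989 + 1534 = 3322
Σ Rᵢ = 0 + 2 + 5 + 7 + 11 = 25
N̂ = 3322 / 25 ≈ 132.9 → 133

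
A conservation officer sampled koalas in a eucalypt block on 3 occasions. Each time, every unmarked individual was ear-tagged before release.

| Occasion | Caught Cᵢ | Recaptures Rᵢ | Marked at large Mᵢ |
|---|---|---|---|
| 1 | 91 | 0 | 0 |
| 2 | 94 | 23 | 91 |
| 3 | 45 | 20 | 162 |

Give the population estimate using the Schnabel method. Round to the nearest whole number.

Σ MᵢCᵢ = 0·91 + 91·94 + 162·45 = 0 + 8554 + 7290 = 15844
Σ Rᵢ = 0 + 23 + 20 = 43
N̂ = 15844 / 43 ≈ 368.47 → 368

N ≈ 368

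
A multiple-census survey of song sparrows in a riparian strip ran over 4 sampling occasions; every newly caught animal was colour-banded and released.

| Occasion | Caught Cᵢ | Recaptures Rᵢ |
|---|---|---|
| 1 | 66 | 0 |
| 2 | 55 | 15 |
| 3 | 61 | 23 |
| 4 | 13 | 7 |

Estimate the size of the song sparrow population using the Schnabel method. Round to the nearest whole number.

Marked at large before each occasion: Mᵢ = Σⱼ<ᵢ (Cⱼ − Rⱼ) → M1=0, M2=66, M3=106, M4=144
Σ MᵢCᵢ = 0·66 + 66·55 + 106·61 + 144·13 = 0 + 3630 + 6466 + 1872 = 11968
Σ Rᵢ = 0 + 15 + 23 + 7 = 45
N̂ = 11968 / 45 ≈ 266.0 → 266

N ≈ 266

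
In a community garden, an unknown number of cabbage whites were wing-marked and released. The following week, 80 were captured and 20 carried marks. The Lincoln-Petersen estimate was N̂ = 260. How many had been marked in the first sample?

From N = M·C/R: M = N·R / C = 260·20 / 80 = 5200 / 80 = 65.

M = 65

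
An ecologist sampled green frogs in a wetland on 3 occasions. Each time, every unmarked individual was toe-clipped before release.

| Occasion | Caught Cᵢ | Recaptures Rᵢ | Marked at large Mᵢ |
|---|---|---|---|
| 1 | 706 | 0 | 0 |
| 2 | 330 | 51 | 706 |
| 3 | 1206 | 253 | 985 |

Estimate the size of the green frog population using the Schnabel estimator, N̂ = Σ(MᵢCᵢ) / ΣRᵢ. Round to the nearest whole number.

N ≈ 4674

Σ MᵢCᵢ = 0·706 + 706·330 + 985·1206 = 0 + 232980 + 1187910 = 1420890
Σ Rᵢ = 0 + 51 + 253 = 304
N̂ = 1420890 / 304 ≈ 4674.0 → 4674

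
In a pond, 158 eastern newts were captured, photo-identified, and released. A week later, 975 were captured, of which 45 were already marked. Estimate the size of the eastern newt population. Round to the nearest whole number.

If marked individuals mix randomly, R/C ≈ M/N, giving N ≈ M·C/R.
N = (158 × 975) / 45 = 154050 / 45 ≈ 3423.3 → 3423

N ≈ 3423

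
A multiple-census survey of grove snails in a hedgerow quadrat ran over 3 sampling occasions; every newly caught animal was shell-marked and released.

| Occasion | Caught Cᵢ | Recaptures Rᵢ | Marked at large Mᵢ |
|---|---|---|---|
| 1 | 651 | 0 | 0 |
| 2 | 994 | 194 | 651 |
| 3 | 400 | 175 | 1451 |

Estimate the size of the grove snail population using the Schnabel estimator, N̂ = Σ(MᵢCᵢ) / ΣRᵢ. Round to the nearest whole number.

Σ MᵢCᵢ = 0·651 + 651·994 + 1451·400 = 0 + 647094 + 580400 = 1227494
Σ Rᵢ = 0 + 194 + 175 = 369
N̂ = 1227494 / 369 ≈ 3326.5 → 3327

N ≈ 3327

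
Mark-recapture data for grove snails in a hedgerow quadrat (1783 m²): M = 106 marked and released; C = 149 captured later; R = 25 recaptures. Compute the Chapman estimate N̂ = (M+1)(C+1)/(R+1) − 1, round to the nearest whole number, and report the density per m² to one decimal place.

N̂ = 107·150/26 − 1 = 16050/26 − 1 ≈ 616.3 → 616
Density = N̂ / area = 616 / 1783 ≈ 0.345 → 0.3 per m²

density ≈ 0.3 grove snails per m²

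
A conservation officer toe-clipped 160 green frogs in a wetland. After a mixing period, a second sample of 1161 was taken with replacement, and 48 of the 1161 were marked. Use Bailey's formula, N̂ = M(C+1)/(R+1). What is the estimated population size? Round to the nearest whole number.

N ≈ 3794

N̂ = 160·(1161+1)/(48+1) = 160·1162/49 = 185920/49 ≈ 3794.3 → 3794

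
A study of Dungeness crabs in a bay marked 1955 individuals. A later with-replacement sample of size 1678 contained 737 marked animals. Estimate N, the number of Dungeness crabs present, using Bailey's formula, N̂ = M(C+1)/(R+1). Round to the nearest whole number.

N̂ = 1955·(1678+1)/(737+1) = 1955·1679/738 = 3282445/738 ≈ 4447.8 → 4448

N ≈ 4448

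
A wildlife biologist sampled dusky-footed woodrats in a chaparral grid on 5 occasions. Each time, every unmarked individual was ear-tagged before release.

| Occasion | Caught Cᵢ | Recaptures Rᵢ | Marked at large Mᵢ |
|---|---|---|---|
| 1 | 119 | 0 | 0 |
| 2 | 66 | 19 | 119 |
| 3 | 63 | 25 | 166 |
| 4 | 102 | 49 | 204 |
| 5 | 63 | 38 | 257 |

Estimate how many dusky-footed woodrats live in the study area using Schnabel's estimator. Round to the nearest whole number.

N ≈ 422

Σ MᵢCᵢ = 0·119 + 119·66 + 166·63 + 204·102 + 257·63 = 0 + 7854 + 10458 + 20808 + 16191 = 55311
Σ Rᵢ = 0 + 19 + 25 + 49 + 38 = 131
N̂ = 55311 / 131 ≈ 422.2 → 422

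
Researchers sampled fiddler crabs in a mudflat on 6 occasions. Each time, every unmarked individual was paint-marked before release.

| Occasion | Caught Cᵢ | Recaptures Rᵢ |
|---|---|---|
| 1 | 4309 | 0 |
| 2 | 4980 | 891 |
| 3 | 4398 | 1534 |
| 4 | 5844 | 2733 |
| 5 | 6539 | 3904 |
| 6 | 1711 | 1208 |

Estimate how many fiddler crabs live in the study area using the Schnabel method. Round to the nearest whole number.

N ≈ 24,079

Marked at large before each occasion: Mᵢ = Σⱼ<ᵢ (Cⱼ − Rⱼ) → M1=0, M2=4309, M3=8398, M4=11262, M5=14373, M6=17008
Σ MᵢCᵢ = 0·4309 + 4309·4980 + 8398·4398 + 11262·5844 + 14373·6539 + 17008·1711 = 0 + 21458820 + 36934404 + 65815128 + 93985047 + 29100688 = 247294087
Σ Rᵢ = 0 + 891 + 1534 + 2733 + 3904 + 1208 = 10270
N̂ = 247294087 / 10270 ≈ 24079.3 → 24079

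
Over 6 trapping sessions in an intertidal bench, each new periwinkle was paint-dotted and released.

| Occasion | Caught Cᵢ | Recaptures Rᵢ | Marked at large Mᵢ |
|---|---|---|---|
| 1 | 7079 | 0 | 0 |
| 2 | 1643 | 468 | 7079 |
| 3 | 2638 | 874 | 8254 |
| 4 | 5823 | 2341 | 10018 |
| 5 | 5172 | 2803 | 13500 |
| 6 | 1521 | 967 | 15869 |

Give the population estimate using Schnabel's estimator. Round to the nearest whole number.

N ≈ 24,916

Σ MᵢCᵢ = 0·7079 + 7079·1643 + 8254·2638 + 10018·5823 + 13500·5172 + 15869·1521 = 0 + 11630797 + 21774052 + 58334814 + 69822000 + 24136749 = 185698412
Σ Rᵢ = 0 + 468 + 874 + 2341 + 2803 + 967 = 7453
N̂ = 185698412 / 7453 ≈ 24915.9 → 24916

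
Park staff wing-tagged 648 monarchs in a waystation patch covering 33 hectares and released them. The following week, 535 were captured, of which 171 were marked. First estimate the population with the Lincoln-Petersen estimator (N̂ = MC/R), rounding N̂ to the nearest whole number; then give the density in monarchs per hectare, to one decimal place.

N̂ = 648·535/171 = 346680/171 ≈ 2027.4 → 2027
Density = N̂ / area = 2027 / 33 ≈ 61.42 → 61.4 per hectare

density ≈ 61.4 monarchs per hectare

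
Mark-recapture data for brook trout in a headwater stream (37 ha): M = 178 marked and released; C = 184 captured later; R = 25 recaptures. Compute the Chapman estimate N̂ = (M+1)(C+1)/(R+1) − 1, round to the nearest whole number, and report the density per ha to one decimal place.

N̂ = 179·185/26 − 1 = 33115/26 − 1 ≈ 1272.7 → 1273
Density = N̂ / area = 1273 / 37 ≈ 34.41 → 34.4 per ha

density ≈ 34.4 brook trout per ha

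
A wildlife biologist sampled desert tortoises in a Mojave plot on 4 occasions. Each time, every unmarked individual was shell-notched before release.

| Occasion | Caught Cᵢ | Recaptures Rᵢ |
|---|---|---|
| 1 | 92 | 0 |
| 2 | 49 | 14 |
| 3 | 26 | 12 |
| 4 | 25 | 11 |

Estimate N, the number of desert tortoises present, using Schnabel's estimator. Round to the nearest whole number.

Marked at large before each occasion: Mᵢ = Σⱼ<ᵢ (Cⱼ − Rⱼ) → M1=0, M2=92, M3=127, M4=141
Σ MᵢCᵢ = 0·92 + 92·49 + 127·26 + 141·25 = 0 + 4508 + 3302 + 3525 = 11335
Σ Rᵢ = 0 + 14 + 12 + 11 = 37
N̂ = 11335 / 37 ≈ 306.4 → 306

N ≈ 306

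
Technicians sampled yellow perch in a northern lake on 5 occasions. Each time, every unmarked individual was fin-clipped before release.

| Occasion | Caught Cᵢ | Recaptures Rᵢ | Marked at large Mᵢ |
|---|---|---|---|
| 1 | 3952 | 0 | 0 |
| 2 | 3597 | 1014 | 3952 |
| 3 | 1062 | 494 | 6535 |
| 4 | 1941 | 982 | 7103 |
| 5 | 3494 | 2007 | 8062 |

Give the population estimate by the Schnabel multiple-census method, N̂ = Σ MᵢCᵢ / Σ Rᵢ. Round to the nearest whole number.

N ≈ 14,034

Σ MᵢCᵢ = 0·3952 + 3952·3597 + 6535·1062 + 7103·1941 + 8062·3494 = 0 + 14215344 + 6940170 + 13786923 + 28168628 = 63111065
Σ Rᵢ = 0 + 1014 + 494 + 982 + 2007 = 4497
N̂ = 63111065 / 4497 ≈ 14034.0 → 14034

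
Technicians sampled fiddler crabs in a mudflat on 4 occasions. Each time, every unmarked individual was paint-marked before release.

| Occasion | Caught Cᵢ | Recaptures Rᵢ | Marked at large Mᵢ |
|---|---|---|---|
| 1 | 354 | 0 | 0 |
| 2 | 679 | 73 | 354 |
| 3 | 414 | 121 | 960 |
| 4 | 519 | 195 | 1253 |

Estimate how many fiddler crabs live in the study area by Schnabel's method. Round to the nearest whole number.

N ≈ 3311

Σ MᵢCᵢ = 0·354 + 354·679 + 960·414 + 1253·519 = 0 + 240366 + 397440 + 650307 = 1288113
Σ Rᵢ = 0 + 73 + 121 + 195 = 389
N̂ = 1288113 / 389 ≈ 3311.3 → 3311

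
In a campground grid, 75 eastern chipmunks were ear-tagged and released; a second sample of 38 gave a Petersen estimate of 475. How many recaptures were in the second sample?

R = 6

From N = M·C/R: R = M·C / N = 75·38 / 475 = 2850 / 475 = 6.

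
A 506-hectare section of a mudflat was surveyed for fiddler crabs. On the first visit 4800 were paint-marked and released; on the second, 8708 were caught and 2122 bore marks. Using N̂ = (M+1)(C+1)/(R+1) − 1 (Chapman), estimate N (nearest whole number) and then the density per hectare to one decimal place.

N̂ = 4801·8709/2123 − 1 = 41811909/2123 − 1 ≈ 19693.7 → 19694
Density = N̂ / area = 19694 / 506 ≈ 38.92 → 38.9 per hectare

density ≈ 38.9 fiddler crabs per hectare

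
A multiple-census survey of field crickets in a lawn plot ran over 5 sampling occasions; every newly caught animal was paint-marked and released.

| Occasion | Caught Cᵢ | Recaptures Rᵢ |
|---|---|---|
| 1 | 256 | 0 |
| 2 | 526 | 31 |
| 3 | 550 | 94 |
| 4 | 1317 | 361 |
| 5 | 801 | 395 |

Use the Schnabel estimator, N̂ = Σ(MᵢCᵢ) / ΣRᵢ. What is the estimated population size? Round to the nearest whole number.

N ≈ 4393

Marked at large before each occasion: Mᵢ = Σⱼ<ᵢ (Cⱼ − Rⱼ) → M1=0, M2=256, M3=751, M4=1207, M5=2163
Σ MᵢCᵢ = 0·256 + 256·526 + 751·550 + 1207·1317 + 2163·801 = 0 + 134656 + 413050 + 1589619 + 1732563 = 3869888
Σ Rᵢ = 0 + 31 + 94 + 361 + 395 = 881
N̂ = 3869888 / 881 ≈ 4392.6 → 4393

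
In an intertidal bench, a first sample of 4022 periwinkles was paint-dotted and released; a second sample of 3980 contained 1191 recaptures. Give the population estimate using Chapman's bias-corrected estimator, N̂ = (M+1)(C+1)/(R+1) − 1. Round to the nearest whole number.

N ≈ 13,435

N̂ = (4022+1)(3980+1)/(1191+1) − 1 = 4023·3981/1192 − 1
= 16015563/1192 − 1 ≈ 13435.9 − 1 ≈ 13434.9 → 13435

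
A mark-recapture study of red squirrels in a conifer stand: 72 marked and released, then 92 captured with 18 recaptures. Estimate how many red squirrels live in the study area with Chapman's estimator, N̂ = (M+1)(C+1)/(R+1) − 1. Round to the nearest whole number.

N̂ = (72+1)(92+1)/(18+1) − 1 = 73·93/19 − 1
= 6789/19 − 1 ≈ 357.3 − 1 ≈ 356.3 → 356

N ≈ 356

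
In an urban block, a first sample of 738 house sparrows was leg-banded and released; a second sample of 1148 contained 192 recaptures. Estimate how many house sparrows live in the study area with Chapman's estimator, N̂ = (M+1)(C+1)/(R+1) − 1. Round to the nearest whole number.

N̂ = (738+1)(1148+1)/(192+1) − 1 = 739·1149/193 − 1
= 849111/193 − 1 ≈ 4399.5 − 1 ≈ 4398.5 → 4399

N ≈ 4399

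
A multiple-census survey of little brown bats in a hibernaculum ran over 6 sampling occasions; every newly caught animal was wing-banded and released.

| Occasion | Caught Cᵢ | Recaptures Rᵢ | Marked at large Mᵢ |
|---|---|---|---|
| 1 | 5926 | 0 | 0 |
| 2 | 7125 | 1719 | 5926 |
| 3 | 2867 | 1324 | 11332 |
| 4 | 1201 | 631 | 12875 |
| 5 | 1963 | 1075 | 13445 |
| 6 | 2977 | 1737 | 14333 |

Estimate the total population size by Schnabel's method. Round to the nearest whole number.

N ≈ 24,551

Σ MᵢCᵢ = 0·5926 + 5926·7125 + 11332·2867 + 12875·1201 + 13445·1963 + 14333·2977 = 0 + 42222750 + 32488844 + 15462875 + 26392535 + 42669341 = 159236345
Σ Rᵢ = 0 + 1719 + 1324 + 631 + 1075 + 1737 = 6486
N̂ = 159236345 / 6486 ≈ 24550.8 → 24551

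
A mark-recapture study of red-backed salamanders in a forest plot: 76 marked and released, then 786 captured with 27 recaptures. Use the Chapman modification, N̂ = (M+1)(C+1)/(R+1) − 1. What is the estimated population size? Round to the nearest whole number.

N̂ = (76+1)(786+1)/(27+1) − 1 = 77·787/28 − 1
= 60599/28 − 1 ≈ 2164.2 − 1 ≈ 2163.2 → 2163

N ≈ 2163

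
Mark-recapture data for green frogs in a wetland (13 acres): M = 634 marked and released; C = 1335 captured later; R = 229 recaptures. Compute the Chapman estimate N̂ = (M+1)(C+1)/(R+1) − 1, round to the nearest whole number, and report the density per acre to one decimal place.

N̂ = 635·1336/230 − 1 = 848360/230 − 1 ≈ 3687.5 → 3688
Density = N̂ / area = 3688 / 13 ≈ 283.69 → 283.7 per acre

density ≈ 283.7 green frogs per acre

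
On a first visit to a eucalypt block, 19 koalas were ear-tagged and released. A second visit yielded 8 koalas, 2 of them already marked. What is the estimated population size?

N = 76

N = (19 × 8) / 2 = 152 / 2 = 76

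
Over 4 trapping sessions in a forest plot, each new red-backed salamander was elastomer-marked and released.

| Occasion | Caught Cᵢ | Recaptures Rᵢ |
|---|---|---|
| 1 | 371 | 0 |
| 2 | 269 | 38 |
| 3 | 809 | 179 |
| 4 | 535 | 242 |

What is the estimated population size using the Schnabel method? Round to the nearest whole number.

Marked at large before each occasion: Mᵢ = Σⱼ<ᵢ (Cⱼ − Rⱼ) → M1=0, M2=371, M3=602, M4=1232
Σ MᵢCᵢ = 0·371 + 371·269 + 602·809 + 1232·535 = 0 + 99799 + 487018 + 659120 = 1245937
Σ Rᵢ = 0 + 38 + 179 + 242 = 459
N̂ = 1245937 / 459 ≈ 2714.46 → 2714

N ≈ 2714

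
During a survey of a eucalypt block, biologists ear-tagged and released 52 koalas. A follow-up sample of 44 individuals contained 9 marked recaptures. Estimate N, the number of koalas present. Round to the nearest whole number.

N ≈ 254

N = (52 × 44) / 9 = 2288 / 9 ≈ 254.2 → 254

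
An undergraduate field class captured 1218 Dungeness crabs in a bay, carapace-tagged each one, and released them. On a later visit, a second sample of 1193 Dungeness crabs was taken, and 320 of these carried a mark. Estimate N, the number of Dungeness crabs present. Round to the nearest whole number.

N = (1218 × 1193) / 320 = 1453074 / 320 ≈ 4540.9 → 4541

N ≈ 4541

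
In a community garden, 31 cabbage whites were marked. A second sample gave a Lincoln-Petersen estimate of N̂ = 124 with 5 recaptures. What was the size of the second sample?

C = 20

From N = M·C/R: C = N·R / M = 124·5 / 31 = 620 / 31 = 20.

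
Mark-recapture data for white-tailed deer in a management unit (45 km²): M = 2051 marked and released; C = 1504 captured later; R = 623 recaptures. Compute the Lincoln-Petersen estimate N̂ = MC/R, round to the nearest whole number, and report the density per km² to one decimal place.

N̂ = 2051·1504/623 = 3084704/623 ≈ 4951.4 → 4951
Density = N̂ / area = 4951 / 45 ≈ 110.02 → 110.0 per km²

density ≈ 110.0 white-tailed deer per km²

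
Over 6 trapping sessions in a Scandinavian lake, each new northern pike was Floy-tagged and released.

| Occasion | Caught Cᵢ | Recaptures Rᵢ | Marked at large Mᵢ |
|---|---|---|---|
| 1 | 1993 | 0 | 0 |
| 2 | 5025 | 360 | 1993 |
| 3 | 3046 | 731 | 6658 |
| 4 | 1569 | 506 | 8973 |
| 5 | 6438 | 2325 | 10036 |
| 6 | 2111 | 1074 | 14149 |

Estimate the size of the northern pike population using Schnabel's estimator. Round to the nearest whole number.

N ≈ 27,793

Σ MᵢCᵢ = 0·1993 + 1993·5025 + 6658·3046 + 8973·1569 + 10036·6438 + 14149·2111 = 0 + 10014825 + 20280268 + 14078637 + 64611768 + 29868539 = 138854037
Σ Rᵢ = 0 + 360 + 731 + 506 + 2325 + 1074 = 4996
N̂ = 138854037 / 4996 ≈ 27793.0 → 27793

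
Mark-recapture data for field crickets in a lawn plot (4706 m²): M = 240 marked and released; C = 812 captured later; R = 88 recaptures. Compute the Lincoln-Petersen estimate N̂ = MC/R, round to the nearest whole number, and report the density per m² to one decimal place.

density ≈ 0.5 field crickets per m²

N̂ = 240·812/88 = 194880/88 ≈ 2214.5 → 2215
Density = N̂ / area = 2215 / 4706 ≈ 0.47 → 0.5 per m²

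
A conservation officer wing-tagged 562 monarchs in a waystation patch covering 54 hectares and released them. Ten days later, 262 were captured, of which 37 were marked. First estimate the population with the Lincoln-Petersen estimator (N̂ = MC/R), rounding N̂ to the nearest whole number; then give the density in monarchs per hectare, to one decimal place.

density ≈ 73.7 monarchs per hectare

N̂ = 562·262/37 = 147244/37 ≈ 3979.6 → 3980
Density = N̂ / area = 3980 / 54 ≈ 73.70 → 73.7 per hectare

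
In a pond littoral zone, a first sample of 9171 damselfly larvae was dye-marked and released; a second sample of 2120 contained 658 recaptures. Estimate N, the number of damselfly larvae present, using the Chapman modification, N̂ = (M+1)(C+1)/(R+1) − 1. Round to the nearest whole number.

N̂ = (9171+1)(2120+1)/(658+1) − 1 = 9172·2121/659 − 1
= 19453812/659 − 1 ≈ 29520.2 − 1 ≈ 29519.2 → 29519

N ≈ 29,519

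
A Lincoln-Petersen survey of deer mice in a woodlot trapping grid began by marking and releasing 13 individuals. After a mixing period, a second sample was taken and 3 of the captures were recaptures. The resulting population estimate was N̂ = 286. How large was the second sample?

C = 66

From N = M·C/R: C = N·R / M = 286·3 / 13 = 858 / 13 = 66.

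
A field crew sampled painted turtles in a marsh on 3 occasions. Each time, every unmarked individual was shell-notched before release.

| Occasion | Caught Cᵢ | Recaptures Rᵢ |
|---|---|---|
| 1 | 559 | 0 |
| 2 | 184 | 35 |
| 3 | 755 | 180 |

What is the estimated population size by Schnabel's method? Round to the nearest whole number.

N ≈ 2965

Marked at large before each occasion: Mᵢ = Σⱼ<ᵢ (Cⱼ − Rⱼ) → M1=0, M2=559, M3=708
Σ MᵢCᵢ = 0·559 + 559·184 + 708·755 = 0 + 102856 + 534540 = 637396
Σ Rᵢ = 0 + 35 + 180 = 215
N̂ = 637396 / 215 ≈ 2964.6 → 2965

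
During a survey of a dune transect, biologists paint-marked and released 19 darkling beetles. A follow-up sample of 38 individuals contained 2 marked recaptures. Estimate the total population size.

N = 361

N = (19 × 38) / 2 = 722 / 2 = 361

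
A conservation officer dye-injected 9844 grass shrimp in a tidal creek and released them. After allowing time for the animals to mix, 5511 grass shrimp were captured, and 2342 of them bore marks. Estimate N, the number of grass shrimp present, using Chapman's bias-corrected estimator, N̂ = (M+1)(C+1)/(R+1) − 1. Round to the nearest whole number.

N ≈ 23,160

N̂ = (9844+1)(5511+1)/(2342+1) − 1 = 9845·5512/2343 − 1
= 54265640/2343 − 1 ≈ 23160.8 − 1 ≈ 23159.8 → 23160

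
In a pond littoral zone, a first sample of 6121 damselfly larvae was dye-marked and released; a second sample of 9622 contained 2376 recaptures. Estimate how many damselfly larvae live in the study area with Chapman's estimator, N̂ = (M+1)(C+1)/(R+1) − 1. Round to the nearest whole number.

N̂ = (6121+1)(9622+1)/(2376+1) − 1 = 6122·9623/2377 − 1
= 58912006/2377 − 1 ≈ 24784.2 − 1 ≈ 24783.2 → 24783

N ≈ 24,783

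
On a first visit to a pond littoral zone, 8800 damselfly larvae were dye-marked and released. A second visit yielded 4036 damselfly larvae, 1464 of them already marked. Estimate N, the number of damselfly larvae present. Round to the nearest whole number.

The marked fraction in the recapture sample should equal the marked fraction in the population: 1464/4036 = 8800/N.
N = (8800 × 4036) / 1464 = 35516800 / 1464 ≈ 24260.1 → 24260

N ≈ 24,260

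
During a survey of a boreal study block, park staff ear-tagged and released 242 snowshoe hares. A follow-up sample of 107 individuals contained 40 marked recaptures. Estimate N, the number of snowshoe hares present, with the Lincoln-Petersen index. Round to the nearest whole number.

The marked fraction in the recapture sample should equal the marked fraction in the population: 40/107 = 242/N.
N = (242 × 107) / 40 = 25894 / 40 ≈ 647.4 → 647

N ≈ 647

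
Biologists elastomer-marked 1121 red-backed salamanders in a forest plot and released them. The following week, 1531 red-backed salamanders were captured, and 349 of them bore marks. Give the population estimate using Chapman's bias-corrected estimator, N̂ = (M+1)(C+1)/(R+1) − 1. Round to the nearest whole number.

N ≈ 4910

N̂ = (1121+1)(1531+1)/(349+1) − 1 = 1122·1532/350 − 1
= 1718904/350 − 1 ≈ 4911.2 − 1 ≈ 4910.2 → 4910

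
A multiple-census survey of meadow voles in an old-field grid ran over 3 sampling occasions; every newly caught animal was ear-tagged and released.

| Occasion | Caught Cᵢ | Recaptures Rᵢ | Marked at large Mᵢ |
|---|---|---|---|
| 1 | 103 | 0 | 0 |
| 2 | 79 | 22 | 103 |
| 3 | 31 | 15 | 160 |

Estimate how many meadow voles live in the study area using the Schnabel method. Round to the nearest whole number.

N ≈ 354

Σ MᵢCᵢ = 0·103 + 103·79 + 160·31 = 0 + 8137 + 4960 = 13097
Σ Rᵢ = 0 + 22 + 15 = 37
N̂ = 13097 / 37 ≈ 354.0 → 354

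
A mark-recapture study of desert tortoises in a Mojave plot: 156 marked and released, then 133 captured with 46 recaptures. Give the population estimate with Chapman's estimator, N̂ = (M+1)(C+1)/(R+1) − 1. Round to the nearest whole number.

N ≈ 447

N̂ = (156+1)(133+1)/(46+1) − 1 = 157·134/47 − 1
= 21038/47 − 1 ≈ 447.6 − 1 ≈ 446.6 → 447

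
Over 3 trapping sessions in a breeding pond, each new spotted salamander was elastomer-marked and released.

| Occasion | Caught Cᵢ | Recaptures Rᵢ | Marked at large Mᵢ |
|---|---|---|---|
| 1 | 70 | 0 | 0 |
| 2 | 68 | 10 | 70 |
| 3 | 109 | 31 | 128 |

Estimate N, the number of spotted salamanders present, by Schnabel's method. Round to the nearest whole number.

N ≈ 456

Σ MᵢCᵢ = 0·70 + 70·68 + 128·109 = 0 + 4760 + 13952 = 18712
Σ Rᵢ = 0 + 10 + 31 = 41
N̂ = 18712 / 41 ≈ 456.4 → 456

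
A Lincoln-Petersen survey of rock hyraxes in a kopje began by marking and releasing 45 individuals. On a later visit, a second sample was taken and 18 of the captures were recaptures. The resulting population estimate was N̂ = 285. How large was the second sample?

From N = M·C/R: C = N·R / M = 285·18 / 45 = 5130 / 45 = 114.

C = 114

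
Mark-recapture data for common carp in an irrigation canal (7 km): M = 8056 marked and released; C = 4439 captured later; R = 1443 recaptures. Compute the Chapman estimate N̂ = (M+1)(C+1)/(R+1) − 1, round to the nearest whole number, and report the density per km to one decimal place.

density ≈ 3539.0 common carp per km

N̂ = 8057·4440/1444 − 1 = 35773080/1444 − 1 ≈ 24772.6 → 24773
Density = N̂ / area = 24773 / 7 = 3539.0 per km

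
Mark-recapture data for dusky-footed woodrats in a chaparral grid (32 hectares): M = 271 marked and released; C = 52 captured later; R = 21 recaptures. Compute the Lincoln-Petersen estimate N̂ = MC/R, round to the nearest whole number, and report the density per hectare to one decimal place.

N̂ = 271·52/21 = 14092/21 ≈ 671.0 → 671
Density = N̂ / area = 671 / 32 ≈ 20.97 → 21.0 per hectare

density ≈ 21.0 dusky-footed woodrats per hectare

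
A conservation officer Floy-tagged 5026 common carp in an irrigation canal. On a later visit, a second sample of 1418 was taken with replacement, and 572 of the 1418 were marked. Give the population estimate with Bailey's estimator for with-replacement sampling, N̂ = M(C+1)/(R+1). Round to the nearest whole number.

N ≈ 12,447

N̂ = 5026·(1418+1)/(572+1) = 5026·1419/573 = 7131894/573 ≈ 12446.6 → 12447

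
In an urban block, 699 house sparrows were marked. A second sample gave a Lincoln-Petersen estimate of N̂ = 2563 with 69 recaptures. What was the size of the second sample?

From N = M·C/R: C = N·R / M = 2563·69 / 699 = 176847 / 699 = 253.

C = 253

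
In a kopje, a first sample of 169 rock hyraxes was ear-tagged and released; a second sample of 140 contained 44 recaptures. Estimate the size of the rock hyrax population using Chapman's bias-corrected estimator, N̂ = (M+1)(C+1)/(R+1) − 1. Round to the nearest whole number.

N ≈ 532

N̂ = (169+1)(140+1)/(44+1) − 1 = 170·141/45 − 1
= 23970/45 − 1 ≈ 532.7 − 1 ≈ 531.7 → 532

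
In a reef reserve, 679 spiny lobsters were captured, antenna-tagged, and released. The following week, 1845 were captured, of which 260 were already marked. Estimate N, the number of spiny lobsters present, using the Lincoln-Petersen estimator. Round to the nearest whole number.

N = (679 × 1845) / 260 = 1252755 / 260 ≈ 4818.3 → 4818

N ≈ 4818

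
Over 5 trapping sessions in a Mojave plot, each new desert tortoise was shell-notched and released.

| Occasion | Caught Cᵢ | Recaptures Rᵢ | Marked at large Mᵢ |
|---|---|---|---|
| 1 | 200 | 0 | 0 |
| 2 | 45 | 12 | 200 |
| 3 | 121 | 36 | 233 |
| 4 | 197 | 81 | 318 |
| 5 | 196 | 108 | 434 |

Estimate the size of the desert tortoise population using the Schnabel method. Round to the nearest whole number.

Σ MᵢCᵢ = 0·200 + 200·45 + 233·121 + 318·197 + 434·196 = 0 + 9000 + 28193 + 62646 + 85064 = 184903
Σ Rᵢ = 0 + 12 + 36 + 81 + 108 = 237
N̂ = 184903 / 237 ≈ 780.2 → 780

N ≈ 780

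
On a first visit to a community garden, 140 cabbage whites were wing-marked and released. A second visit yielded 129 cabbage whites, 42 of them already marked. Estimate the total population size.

N = (140 × 129) / 42 = 18060 / 42 = 430

N = 430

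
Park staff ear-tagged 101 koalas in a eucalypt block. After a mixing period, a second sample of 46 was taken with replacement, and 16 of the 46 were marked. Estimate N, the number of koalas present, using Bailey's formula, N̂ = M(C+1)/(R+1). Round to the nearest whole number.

N ≈ 279

N̂ = 101·(46+1)/(16+1) = 101·47/17 = 4747/17 ≈ 279.2 → 279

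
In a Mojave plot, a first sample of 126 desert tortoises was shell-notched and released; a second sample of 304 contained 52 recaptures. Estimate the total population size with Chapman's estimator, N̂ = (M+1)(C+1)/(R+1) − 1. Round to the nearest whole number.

N̂ = (126+1)(304+1)/(52+1) − 1 = 127·305/53 − 1
= 38735/53 − 1 ≈ 730.8 − 1 ≈ 729.8 → 730

N ≈ 730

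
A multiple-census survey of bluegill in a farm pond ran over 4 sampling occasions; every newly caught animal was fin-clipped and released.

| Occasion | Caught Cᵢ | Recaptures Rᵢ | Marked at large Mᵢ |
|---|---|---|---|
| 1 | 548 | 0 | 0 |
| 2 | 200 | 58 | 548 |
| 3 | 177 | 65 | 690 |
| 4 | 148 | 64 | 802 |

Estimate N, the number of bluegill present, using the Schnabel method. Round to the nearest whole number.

Σ MᵢCᵢ = 0·548 + 548·200 + 690·177 + 802·148 = 0 + 109600 + 122130 + 118696 = 350426
Σ Rᵢ = 0 + 58 + 65 + 64 = 187
N̂ = 350426 / 187 ≈ 1873.9 → 1874

N ≈ 1874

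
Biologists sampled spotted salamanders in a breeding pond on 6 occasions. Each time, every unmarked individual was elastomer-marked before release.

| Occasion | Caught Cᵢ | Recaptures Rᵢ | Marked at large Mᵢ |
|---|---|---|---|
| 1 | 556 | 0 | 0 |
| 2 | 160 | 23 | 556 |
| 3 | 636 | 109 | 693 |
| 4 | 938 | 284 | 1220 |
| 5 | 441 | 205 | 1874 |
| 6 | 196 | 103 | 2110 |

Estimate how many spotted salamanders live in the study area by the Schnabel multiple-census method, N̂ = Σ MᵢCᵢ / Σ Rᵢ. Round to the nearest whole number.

Σ MᵢCᵢ = 0·556 + 556·160 + 693·636 + 1220·938 + 1874·441 + 2110·196 = 0 + 88960 + 440748 + 1144360 + 826434 + 413560 = 2914062
Σ Rᵢ = 0 + 23 + 109 + 284 + 205 + 103 = 724
N̂ = 2914062 / 724 ≈ 4024.9 → 4025

N ≈ 4025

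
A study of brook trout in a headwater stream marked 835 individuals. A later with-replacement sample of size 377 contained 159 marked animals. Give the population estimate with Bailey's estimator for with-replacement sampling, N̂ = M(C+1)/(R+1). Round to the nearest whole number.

N̂ = 835·(377+1)/(159+1) = 835·378/160 = 315630/160 ≈ 1972.7 → 1973

N ≈ 1973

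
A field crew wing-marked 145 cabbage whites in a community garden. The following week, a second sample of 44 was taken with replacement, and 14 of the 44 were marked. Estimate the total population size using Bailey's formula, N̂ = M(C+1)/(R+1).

N̂ = 145·(44+1)/(14+1) = 145·45/15 = 6525/15 = 435

N = 435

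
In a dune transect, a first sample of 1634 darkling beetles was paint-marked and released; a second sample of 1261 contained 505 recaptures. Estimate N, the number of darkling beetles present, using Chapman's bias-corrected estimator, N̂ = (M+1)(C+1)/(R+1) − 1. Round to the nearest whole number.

N̂ = (1634+1)(1261+1)/(505+1) − 1 = 1635·1262/506 − 1
= 2063370/506 − 1 ≈ 4077.8 − 1 ≈ 4076.8 → 4077

N ≈ 4077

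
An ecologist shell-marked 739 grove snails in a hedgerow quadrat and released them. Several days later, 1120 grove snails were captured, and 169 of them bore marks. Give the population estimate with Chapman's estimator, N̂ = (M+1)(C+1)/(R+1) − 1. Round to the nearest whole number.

N ≈ 4879

N̂ = (739+1)(1120+1)/(169+1) − 1 = 740·1121/170 − 1
= 829540/170 − 1 ≈ 4879.6 − 1 ≈ 4878.6 → 4879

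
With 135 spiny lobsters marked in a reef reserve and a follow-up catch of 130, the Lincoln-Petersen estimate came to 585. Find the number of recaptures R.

From N = M·C/R: R = M·C / N = 135·130 / 585 = 17550 / 585 = 30.

R = 30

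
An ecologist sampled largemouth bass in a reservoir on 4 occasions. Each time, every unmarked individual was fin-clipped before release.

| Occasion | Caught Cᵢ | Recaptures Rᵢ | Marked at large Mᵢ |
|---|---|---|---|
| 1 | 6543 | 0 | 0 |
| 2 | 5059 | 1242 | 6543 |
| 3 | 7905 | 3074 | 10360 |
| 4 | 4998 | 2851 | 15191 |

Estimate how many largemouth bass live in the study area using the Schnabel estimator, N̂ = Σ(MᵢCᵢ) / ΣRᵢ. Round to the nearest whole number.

N ≈ 26,639

Σ MᵢCᵢ = 0·6543 + 6543·5059 + 10360·7905 + 15191·4998 = 0 + 33101037 + 81895800 + 75924618 = 190921455
Σ Rᵢ = 0 + 1242 + 3074 + 2851 = 7167
N̂ = 190921455 / 7167 ≈ 26639.0 → 26639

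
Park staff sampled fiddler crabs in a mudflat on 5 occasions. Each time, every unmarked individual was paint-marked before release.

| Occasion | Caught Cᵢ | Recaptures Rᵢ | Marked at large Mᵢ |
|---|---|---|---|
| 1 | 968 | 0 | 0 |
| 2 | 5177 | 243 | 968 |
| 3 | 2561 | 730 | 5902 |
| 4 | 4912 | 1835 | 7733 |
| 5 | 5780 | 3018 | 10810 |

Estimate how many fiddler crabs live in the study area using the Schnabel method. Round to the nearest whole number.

N ≈ 20,699

Σ MᵢCᵢ = 0·968 + 968·5177 + 5902·2561 + 7733·4912 + 10810·5780 = 0 + 5011336 + 15115022 + 37984496 + 62481800 = 120592654
Σ Rᵢ = 0 + 243 + 730 + 1835 + 3018 = 5826
N̂ = 120592654 / 5826 ≈ 20699.0 → 20699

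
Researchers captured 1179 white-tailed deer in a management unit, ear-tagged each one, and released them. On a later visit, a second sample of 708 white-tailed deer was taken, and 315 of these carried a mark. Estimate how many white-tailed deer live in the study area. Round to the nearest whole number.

Lincoln-Petersen assumes M/N = R/C, so N = M·C / R.
N = (1179 × 708) / 315 = 834732 / 315 ≈ 2649.9 → 2650

N ≈ 2650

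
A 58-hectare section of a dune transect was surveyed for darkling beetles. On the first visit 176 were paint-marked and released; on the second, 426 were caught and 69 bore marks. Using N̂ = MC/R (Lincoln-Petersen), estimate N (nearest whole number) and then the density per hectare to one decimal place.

N̂ = 176·426/69 = 74976/69 ≈ 1086.6 → 1087
Density = N̂ / area = 1087 / 58 ≈ 18.74 → 18.7 per hectare

density ≈ 18.7 darkling beetles per hectare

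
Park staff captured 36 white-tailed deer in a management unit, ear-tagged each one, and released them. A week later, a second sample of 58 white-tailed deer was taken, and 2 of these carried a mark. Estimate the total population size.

N = (36 × 58) / 2 = 2088 / 2 = 1044

N = 1044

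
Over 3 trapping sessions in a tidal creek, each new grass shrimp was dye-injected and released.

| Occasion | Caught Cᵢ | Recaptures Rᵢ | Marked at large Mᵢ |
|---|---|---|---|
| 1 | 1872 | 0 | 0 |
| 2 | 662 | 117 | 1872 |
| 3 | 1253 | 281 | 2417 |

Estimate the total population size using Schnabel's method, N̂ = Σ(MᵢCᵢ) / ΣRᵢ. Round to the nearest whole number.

Σ MᵢCᵢ = 0·1872 + 1872·662 + 2417·1253 = 0 + 1239264 + 3028501 = 4267765
Σ Rᵢ = 0 + 117 + 281 = 398
N̂ = 4267765 / 398 ≈ 10723.0 → 10723

N ≈ 10,723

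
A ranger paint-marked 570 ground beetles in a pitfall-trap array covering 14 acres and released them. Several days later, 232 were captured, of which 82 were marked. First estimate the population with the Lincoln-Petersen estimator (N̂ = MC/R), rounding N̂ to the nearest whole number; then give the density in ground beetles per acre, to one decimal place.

density ≈ 115.2 ground beetles per acre

N̂ = 570·232/82 = 132240/82 ≈ 1612.7 → 1613
Density = N̂ / area = 1613 / 14 ≈ 115.21 → 115.2 per acre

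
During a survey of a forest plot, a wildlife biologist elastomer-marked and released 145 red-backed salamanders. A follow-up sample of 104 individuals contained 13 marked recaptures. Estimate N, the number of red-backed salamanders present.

Lincoln-Petersen assumes M/N = R/C, so N = M·C / R.
N = (145 × 104) / 13 = 15080 / 13 = 1160

N = 1160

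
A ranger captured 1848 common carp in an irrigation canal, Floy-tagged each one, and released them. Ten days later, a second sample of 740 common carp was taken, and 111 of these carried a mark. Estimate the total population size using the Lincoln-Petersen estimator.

The marked fraction in the recapture sample should equal the marked fraction in the population: 111/740 = 1848/N.
N = (1848 × 740) / 111 = 1367520 / 111 = 12320

N = 12,320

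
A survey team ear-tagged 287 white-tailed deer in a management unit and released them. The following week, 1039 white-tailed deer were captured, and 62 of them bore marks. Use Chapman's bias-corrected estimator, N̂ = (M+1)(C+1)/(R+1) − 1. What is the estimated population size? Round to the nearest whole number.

N ≈ 4753

N̂ = (287+1)(1039+1)/(62+1) − 1 = 288·1040/63 − 1
= 299520/63 − 1 ≈ 4754.3 − 1 ≈ 4753.3 → 4753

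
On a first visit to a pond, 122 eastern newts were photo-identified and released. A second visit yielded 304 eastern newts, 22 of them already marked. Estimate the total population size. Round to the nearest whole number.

Lincoln-Petersen assumes M/N = R/C, so N = M·C / R.
N = (122 × 304) / 22 = 37088 / 22 ≈ 1685.8 → 1686

N ≈ 1686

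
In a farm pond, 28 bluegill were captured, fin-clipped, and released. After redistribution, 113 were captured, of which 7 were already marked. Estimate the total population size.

N = 452

If marked individuals mix randomly, R/C ≈ M/N, giving N ≈ M·C/R.
N = (28 × 113) / 7 = 3164 / 7 = 452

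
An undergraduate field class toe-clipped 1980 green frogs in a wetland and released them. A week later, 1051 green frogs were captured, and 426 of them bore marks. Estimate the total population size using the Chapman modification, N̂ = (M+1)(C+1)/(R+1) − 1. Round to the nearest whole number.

N ≈ 4880

N̂ = (1980+1)(1051+1)/(426+1) − 1 = 1981·1052/427 − 1
= 2084012/427 − 1 ≈ 4880.6 − 1 ≈ 4879.6 → 4880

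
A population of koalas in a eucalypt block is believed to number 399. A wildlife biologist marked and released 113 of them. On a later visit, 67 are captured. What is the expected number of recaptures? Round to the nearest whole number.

Expected recaptures E[R] = M·C / N.
E[R] = 113 × 67 / 399 = 7571 / 399 ≈ 19.0 → 19

expected recaptures ≈ 19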